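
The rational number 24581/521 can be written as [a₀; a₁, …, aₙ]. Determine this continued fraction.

[47; 5, 1, 1, 5, 2, 1, 2]

24581 = 47·521 + 94, so a_0 = 47
521 = 5·94 + 51, so a_1 = 5
94 = 1·51 + 43, so a_2 = 1
51 = 1·43 + 8, so a_3 = 1
43 = 5·8 + 3, so a_4 = 5
8 = 2·3 + 2, so a_5 = 2
3 = 1·2 + 1, so a_6 = 1
2 = 2·1 + 0, so a_7 = 2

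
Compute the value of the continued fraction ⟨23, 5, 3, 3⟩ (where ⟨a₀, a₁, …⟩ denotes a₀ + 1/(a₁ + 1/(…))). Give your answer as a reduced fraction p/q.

1229/53

a_0 = 23: 23/1
a_1 = 5: 116/5
a_2 = 3: 371/16
a_3 = 3: 1229/53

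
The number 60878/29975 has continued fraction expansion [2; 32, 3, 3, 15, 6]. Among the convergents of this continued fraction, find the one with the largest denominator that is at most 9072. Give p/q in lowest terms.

List convergents until the denominator exceeds the bound:
a_0 = 2: 2/1  (≤ bound)
a_1 = 32: 65/32  (≤ bound)
a_2 = 3: 197/97  (≤ bound)
a_3 = 3: 656/323  (≤ bound)
a_4 = 15: 10037/4942  (≤ bound)
a_5 = 6: 60878/29975  (> 9072, stop)

10037/4942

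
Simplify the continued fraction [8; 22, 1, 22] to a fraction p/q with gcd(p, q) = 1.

4247/528

a_0 = 8: 8/1
a_1 = 22: 177/22
a_2 = 1: 185/23
a_3 = 22: 4247/528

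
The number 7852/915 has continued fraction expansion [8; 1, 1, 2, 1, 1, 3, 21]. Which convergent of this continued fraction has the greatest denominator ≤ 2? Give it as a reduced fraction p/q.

a_0 = 8: 8/1  (≤ bound)
a_1 = 1: 9/1  (≤ bound)
a_2 = 1: 17/2  (≤ bound)
a_3 = 2: 43/5  (> 2, stop)

17/2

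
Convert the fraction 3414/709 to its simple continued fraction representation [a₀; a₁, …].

Run the Euclidean algorithm, recording each quotient:
3414 = 4·709 + 578, so a_0 = 4
709 = 1·578 + 131, so a_1 = 1
578 = 4·131 + 54, so a_2 = 4
131 = 2·54 + 23, so a_3 = 2
54 = 2·23 + 8, so a_4 = 2
23 = 2·8 + 7, so a_5 = 2
8 = 1·7 + 1, so a_6 = 1
7 = 7·1 + 0, so a_7 = 7

[4; 1, 4, 2, 2, 2, 1, 7]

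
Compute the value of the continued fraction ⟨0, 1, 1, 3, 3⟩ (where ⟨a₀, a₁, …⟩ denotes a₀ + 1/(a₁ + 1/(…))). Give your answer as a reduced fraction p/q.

13/23

Compute successive convergents:
a_0 = 0: 0/1
a_1 = 1: 1/1
a_2 = 1: 1/2
a_3 = 3: 4/7
a_4 = 3: 13/23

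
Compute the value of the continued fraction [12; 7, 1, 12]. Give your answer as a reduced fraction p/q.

1249/103

a_0 = 12: 12/1
a_1 = 7: 85/7
a_2 = 1: 97/8
a_3 = 12: 1249/103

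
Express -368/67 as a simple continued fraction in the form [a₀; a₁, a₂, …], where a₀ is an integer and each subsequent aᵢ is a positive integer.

[-6; 1, 1, 33]

⌊-368/67⌋ = -6, remainder 34
⌊67/34⌋ = 1, remainder 33
⌊34/33⌋ = 1, remainder 1
⌊33/1⌋ = 33, remainder 0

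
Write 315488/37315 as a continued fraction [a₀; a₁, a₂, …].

Repeatedly divide and take the remainder:
315488 = 8·37315 + 16968, so a_0 = 8
37315 = 2·16968 + 3379, so a_1 = 2
16968 = 5·3379 + 73, so a_2 = 5
3379 = 46·73 + 21, so a_3 = 46
73 = 3·21 + 10, so a_4 = 3
21 = 2·10 + 1, so a_5 = 2
10 = 10·1 + 0, so a_6 = 10

[8; 2, 5, 46, 3, 2, 10]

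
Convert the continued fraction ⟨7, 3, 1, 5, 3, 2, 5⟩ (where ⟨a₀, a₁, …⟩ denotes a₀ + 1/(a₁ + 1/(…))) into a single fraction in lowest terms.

a_0 = 7: 7/1
a_1 = 3: 22/3
a_2 = 1: 29/4
a_3 = 5: 167/23
a_4 = 3: 530/73
a_5 = 2: 1227/169
a_6 = 5: 6665/918

6665/918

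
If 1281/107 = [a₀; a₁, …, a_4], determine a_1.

Apply division with remainder until the remainder is 0:
1281 = 11·107 + 104, so a_0 = 11
107 = 1·104 + 3, so a_1 = 1

1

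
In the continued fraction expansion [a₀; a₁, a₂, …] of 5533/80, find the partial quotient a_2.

⌊5533/80⌋ = 69, remainder 13
⌊80/13⌋ = 6, remainder 2
⌊13/2⌋ = 6, remainder 1

6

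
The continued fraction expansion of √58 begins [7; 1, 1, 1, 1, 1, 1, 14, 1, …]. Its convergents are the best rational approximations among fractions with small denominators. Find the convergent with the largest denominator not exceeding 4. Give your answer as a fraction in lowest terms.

23/3

a_0 = 7: 7/1  (≤ bound)
a_1 = 1: 8/1  (≤ bound)
a_2 = 1: 15/2  (≤ bound)
a_3 = 1: 23/3  (≤ bound)
a_4 = 1: 38/5  (> 4, stop)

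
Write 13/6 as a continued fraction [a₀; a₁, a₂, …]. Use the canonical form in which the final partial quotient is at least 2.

[2; 6]

13 = 2·6 + 1, so a_0 = 2
6 = 6·1 + 0, so a_1 = 6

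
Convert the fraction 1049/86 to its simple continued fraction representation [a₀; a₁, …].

[12; 5, 17]

Run the Euclidean algorithm, recording each quotient:
⌊1049/86⌋ = 12, remainder 17
⌊86/17⌋ = 5, remainder 1
⌊17/1⌋ = 17, remainder 0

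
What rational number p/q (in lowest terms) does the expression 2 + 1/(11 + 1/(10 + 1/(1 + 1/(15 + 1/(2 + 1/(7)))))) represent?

62640/29969

Start with 7.
2 + 1/(7/1) = 2 + 1/7 = 15/7
15 + 1/(15/7) = 15 + 7/15 = 232/15
1 + 1/(232/15) = 1 + 15/232 = 247/232
10 + 1/(247/232) = 10 + 232/247 = 2702/247
11 + 1/(2702/247) = 11 + 247/2702 = 29969/2702
2 + 1/(29969/2702) = 2 + 2702/29969 = 62640/29969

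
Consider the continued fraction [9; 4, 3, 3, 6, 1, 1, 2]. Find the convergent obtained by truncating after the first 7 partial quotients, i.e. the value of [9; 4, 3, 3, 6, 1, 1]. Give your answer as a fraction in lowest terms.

5401/585

Collapse the nested fraction from the inside out:
Start with 1.
1 + 1/(1/1) = 1 + 1/1 = 2/1
6 + 1/(2/1) = 6 + 1/2 = 13/2
3 + 1/(13/2) = 3 + 2/13 = 41/13
3 + 1/(41/13) = 3 + 13/41 = 136/41
4 + 1/(136/41) = 4 + 41/136 = 585/136
9 + 1/(585/136) = 9 + 136/585 = 5401/585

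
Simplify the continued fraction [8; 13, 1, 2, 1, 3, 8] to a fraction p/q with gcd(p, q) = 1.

Start with 8.
3 + 1/(8/1) = 3 + 1/8 = 25/8
1 + 1/(25/8) = 1 + 8/25 = 33/25
2 + 1/(33/25) = 2 + 25/33 = 91/33
1 + 1/(91/33) = 1 + 33/91 = 124/91
13 + 1/(124/91) = 13 + 91/124 = 1703/124
8 + 1/(1703/124) = 8 + 124/1703 = 13748/1703

13748/1703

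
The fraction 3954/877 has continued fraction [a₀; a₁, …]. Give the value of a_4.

3954 ÷ 877 → quotient 4, remainder 446
877 ÷ 446 → quotient 1, remainder 431
446 ÷ 431 → quotient 1, remainder 15
431 ÷ 15 → quotient 28, remainder 11
15 ÷ 11 → quotient 1, remainder 4

1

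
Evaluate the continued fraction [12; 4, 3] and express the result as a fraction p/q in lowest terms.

Build up convergents one term at a time:
a_0 = 12: 12/1
a_1 = 4: 49/4
a_2 = 3: 159/13

159/13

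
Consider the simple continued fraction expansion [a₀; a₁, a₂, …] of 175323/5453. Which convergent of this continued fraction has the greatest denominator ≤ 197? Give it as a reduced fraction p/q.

5723/178

List convergents until the denominator exceeds the bound:
a_0 = 32: 32/1  (≤ bound)
a_1 = 6: 193/6  (≤ bound)
a_2 = 1: 225/7  (≤ bound)
a_3 = 1: 418/13  (≤ bound)
a_4 = 2: 1061/33  (≤ bound)
a_5 = 5: 5723/178  (≤ bound)
a_6 = 1: 6784/211  (> 197, stop)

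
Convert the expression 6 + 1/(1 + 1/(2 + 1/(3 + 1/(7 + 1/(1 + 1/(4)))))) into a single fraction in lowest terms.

a_0 = 6: 6/1
a_1 = 1: 7/1
a_2 = 2: 20/3
a_3 = 3: 67/10
a_4 = 7: 489/73
a_5 = 1: 556/83
a_6 = 4: 2713/405

2713/405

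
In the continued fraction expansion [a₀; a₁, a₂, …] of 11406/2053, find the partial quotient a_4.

11406 = 5·2053 + 1141, so a_0 = 5
2053 = 1·1141 + 912, so a_1 = 1
1141 = 1·912 + 229, so a_2 = 1
912 = 3·229 + 225, so a_3 = 3
229 = 1·225 + 4, so a_4 = 1

1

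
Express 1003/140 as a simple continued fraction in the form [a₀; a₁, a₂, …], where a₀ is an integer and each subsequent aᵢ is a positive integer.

[7; 6, 11, 2]

1003 = 7·140 + 23, so a_0 = 7
140 = 6·23 + 2, so a_1 = 6
23 = 11·2 + 1, so a_2 = 11
2 = 2·1 + 0, so a_3 = 2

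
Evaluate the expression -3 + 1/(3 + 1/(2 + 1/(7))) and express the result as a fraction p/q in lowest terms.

-141/52

Start with 7.
2 + 1/(7/1) = 2 + 1/7 = 15/7
3 + 1/(15/7) = 3 + 7/15 = 52/15
-3 + 1/(52/15) = -3 + 15/52 = -141/52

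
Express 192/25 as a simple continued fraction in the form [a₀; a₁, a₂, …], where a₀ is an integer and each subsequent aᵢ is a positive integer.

Run the Euclidean algorithm, recording each quotient:
⌊192/25⌋ = 7, remainder 17
⌊25/17⌋ = 1, remainder 8
⌊17/8⌋ = 2, remainder 1
⌊8/1⌋ = 8, remainder 0

[7; 1, 2, 8]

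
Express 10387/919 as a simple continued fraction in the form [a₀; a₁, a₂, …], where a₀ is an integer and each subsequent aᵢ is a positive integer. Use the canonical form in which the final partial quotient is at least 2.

⌊10387/919⌋ = 11, remainder 278
⌊919/278⌋ = 3, remainder 85
⌊278/85⌋ = 3, remainder 23
⌊85/23⌋ = 3, remainder 16
⌊23/16⌋ = 1, remainder 7
⌊16/7⌋ = 2, remainder 2
⌊7/2⌋ = 3, remainder 1
⌊2/1⌋ = 2, remainder 0

[11; 3, 3, 3, 1, 2, 3, 2]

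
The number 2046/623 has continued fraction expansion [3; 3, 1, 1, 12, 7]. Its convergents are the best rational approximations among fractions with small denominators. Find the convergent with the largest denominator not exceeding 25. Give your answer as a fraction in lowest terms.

a_0 = 3: 3/1  (≤ bound)
a_1 = 3: 10/3  (≤ bound)
a_2 = 1: 13/4  (≤ bound)
a_3 = 1: 23/7  (≤ bound)
a_4 = 12: 289/88  (> 25, stop)

23/7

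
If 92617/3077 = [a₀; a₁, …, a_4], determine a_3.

Run the Euclidean algorithm, recording each quotient:
92617 ÷ 3077 → quotient 30, remainder 307
3077 ÷ 307 → quotient 10, remainder 7
307 ÷ 7 → quotient 43, remainder 6
7 ÷ 6 → quotient 1, remainder 1

1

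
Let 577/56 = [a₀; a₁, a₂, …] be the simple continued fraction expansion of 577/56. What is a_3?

Apply division with remainder until the remainder is 0:
⌊577/56⌋ = 10, remainder 17
⌊56/17⌋ = 3, remainder 5
⌊17/5⌋ = 3, remainder 2
⌊5/2⌋ = 2, remainder 1

2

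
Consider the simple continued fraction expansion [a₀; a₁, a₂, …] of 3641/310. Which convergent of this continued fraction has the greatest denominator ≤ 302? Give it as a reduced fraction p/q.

a_0 = 11: 11/1  (≤ bound)
a_1 = 1: 12/1  (≤ bound)
a_2 = 2: 35/3  (≤ bound)
a_3 = 1: 47/4  (≤ bound)
a_4 = 12: 599/51  (≤ bound)
a_5 = 6: 3641/310  (> 302, stop)

599/51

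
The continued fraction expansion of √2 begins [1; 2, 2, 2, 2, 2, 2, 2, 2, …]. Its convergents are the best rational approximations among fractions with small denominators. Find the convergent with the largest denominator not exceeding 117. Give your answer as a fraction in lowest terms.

99/70

a_0 = 1: 1/1  (≤ bound)
a_1 = 2: 3/2  (≤ bound)
a_2 = 2: 7/5  (≤ bound)
a_3 = 2: 17/12  (≤ bound)
a_4 = 2: 41/29  (≤ bound)
a_5 = 2: 99/70  (≤ bound)
a_6 = 2: 239/169  (> 117, stop)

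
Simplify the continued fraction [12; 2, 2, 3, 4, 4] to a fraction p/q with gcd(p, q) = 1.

3835/309

Start with 4.
4 + 1/(4/1) = 4 + 1/4 = 17/4
3 + 1/(17/4) = 3 + 4/17 = 55/17
2 + 1/(55/17) = 2 + 17/55 = 127/55
2 + 1/(127/55) = 2 + 55/127 = 309/127
12 + 1/(309/127) = 12 + 127/309 = 3835/309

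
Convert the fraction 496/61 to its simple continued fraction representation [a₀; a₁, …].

496 ÷ 61 → quotient 8, remainder 8
61 ÷ 8 → quotient 7, remainder 5
8 ÷ 5 → quotient 1, remainder 3
5 ÷ 3 → quotient 1, remainder 2
3 ÷ 2 → quotient 1, remainder 1
2 ÷ 1 → quotient 2, remainder 0

[8; 7, 1, 1, 1, 2]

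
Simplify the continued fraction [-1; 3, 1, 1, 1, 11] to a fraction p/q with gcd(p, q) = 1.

-93/128

a_0 = -1: -1/1
a_1 = 3: -2/3
a_2 = 1: -3/4
a_3 = 1: -5/7
a_4 = 1: -8/11
a_5 = 11: -93/128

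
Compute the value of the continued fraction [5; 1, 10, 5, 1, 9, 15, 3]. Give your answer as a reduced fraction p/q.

180358/30515

a_0 = 5: 5/1
a_1 = 1: 6/1
a_2 = 10: 65/11
a_3 = 5: 331/56
a_4 = 1: 396/67
a_5 = 9: 3895/659
a_6 = 15: 58821/9952
a_7 = 3: 180358/30515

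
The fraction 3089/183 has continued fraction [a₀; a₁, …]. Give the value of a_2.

7

Repeatedly divide and take the remainder:
3089 = 16·183 + 161, so a_0 = 16
183 = 1·161 + 22, so a_1 = 1
161 = 7·22 + 7, so a_2 = 7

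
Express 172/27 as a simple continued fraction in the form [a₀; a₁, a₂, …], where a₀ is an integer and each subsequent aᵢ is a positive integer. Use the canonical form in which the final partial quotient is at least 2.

172 = 6·27 + 10, so a_0 = 6
27 = 2·10 + 7, so a_1 = 2
10 = 1·7 + 3, so a_2 = 1
7 = 2·3 + 1, so a_3 = 2
3 = 3·1 + 0, so a_4 = 3

[6; 2, 1, 2, 3]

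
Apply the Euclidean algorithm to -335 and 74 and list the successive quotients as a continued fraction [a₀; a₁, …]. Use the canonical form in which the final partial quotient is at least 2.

⌊-335/74⌋ = -5, remainder 35
⌊74/35⌋ = 2, remainder 4
⌊35/4⌋ = 8, remainder 3
⌊4/3⌋ = 1, remainder 1
⌊3/1⌋ = 3, remainder 0

[-5; 2, 8, 1, 3]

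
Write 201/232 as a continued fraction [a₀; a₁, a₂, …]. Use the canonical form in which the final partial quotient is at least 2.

[0; 1, 6, 2, 15]

⌊201/232⌋ = 0, remainder 201
⌊232/201⌋ = 1, remainder 31
⌊201/31⌋ = 6, remainder 15
⌊31/15⌋ = 2, remainder 1
⌊15/1⌋ = 15, remainder 0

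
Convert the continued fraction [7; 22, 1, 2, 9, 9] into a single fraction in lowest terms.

a_0 = 7: 7/1
a_1 = 22: 155/22
a_2 = 1: 162/23
a_3 = 2: 479/68
a_4 = 9: 4473/635
a_5 = 9: 40736/5783

40736/5783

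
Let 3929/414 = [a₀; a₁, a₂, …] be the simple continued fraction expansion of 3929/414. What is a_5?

Run the Euclidean algorithm, recording each quotient:
3929 ÷ 414 → quotient 9, remainder 203
414 ÷ 203 → quotient 2, remainder 8
203 ÷ 8 → quotient 25, remainder 3
8 ÷ 3 → quotient 2, remainder 2
3 ÷ 2 → quotient 1, remainder 1
2 ÷ 1 → quotient 2, remainder 0

2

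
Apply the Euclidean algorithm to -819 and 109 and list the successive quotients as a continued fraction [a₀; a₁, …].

[-8; 2, 17, 1, 2]

Run the Euclidean algorithm, recording each quotient:
-819 ÷ 109 → quotient -8, remainder 53
109 ÷ 53 → quotient 2, remainder 3
53 ÷ 3 → quotient 17, remainder 2
3 ÷ 2 → quotient 1, remainder 1
2 ÷ 1 → quotient 2, remainder 0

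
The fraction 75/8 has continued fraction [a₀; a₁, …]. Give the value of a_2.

75 = 9·8 + 3, so a_0 = 9
8 = 2·3 + 2, so a_1 = 2
3 = 1·2 + 1, so a_2 = 1

1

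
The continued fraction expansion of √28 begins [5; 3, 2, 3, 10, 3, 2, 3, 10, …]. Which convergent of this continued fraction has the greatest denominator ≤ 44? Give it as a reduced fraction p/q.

a_0 = 5: 5/1  (≤ bound)
a_1 = 3: 16/3  (≤ bound)
a_2 = 2: 37/7  (≤ bound)
a_3 = 3: 127/24  (≤ bound)
a_4 = 10: 1307/247  (> 44, stop)

127/24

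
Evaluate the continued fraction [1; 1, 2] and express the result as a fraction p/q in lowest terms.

5/3

Compute successive convergents:
a_0 = 1: 1/1
a_1 = 1: 2/1
a_2 = 2: 5/3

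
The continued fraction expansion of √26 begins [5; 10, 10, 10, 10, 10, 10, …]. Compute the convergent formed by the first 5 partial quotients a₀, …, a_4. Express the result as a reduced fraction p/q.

52525/10301

a_0 = 5: 5/1
a_1 = 10: 51/10
a_2 = 10: 515/101
a_3 = 10: 5201/1020
a_4 = 10: 52525/10301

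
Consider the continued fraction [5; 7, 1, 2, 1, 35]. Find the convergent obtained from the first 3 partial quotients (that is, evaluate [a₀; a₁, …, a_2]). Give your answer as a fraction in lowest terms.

41/8

Collapse the nested fraction from the inside out:
Start with 1.
7 + 1/(1/1) = 7 + 1/1 = 8/1
5 + 1/(8/1) = 5 + 1/8 = 41/8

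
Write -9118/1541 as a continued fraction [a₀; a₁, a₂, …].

[-6; 12, 25, 1, 1, 2]

⌊-9118/1541⌋ = -6, remainder 128
⌊1541/128⌋ = 12, remainder 5
⌊128/5⌋ = 25, remainder 3
⌊5/3⌋ = 1, remainder 2
⌊3/2⌋ = 1, remainder 1
⌊2/1⌋ = 2, remainder 0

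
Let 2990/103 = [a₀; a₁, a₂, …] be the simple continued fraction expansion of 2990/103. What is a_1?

34

2990 ÷ 103 → quotient 29, remainder 3
103 ÷ 3 → quotient 34, remainder 1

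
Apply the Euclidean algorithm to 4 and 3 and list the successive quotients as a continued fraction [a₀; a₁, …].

4 = 1·3 + 1, so a_0 = 1
3 = 3·1 + 0, so a_1 = 3

[1; 3]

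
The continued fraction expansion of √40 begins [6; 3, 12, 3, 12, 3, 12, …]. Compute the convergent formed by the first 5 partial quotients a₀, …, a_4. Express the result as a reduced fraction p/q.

Start with 12.
3 + 1/(12/1) = 3 + 1/12 = 37/12
12 + 1/(37/12) = 12 + 12/37 = 456/37
3 + 1/(456/37) = 3 + 37/456 = 1405/456
6 + 1/(1405/456) = 6 + 456/1405 = 8886/1405

8886/1405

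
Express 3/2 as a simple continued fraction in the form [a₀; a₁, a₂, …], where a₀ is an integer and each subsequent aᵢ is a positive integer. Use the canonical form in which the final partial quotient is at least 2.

Apply division with remainder until the remainder is 0:
3 = 1·2 + 1, so a_0 = 1
2 = 2·1 + 0, so a_1 = 2

[1; 2]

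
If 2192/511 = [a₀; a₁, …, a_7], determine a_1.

3

Run the Euclidean algorithm, recording each quotient:
⌊2192/511⌋ = 4, remainder 148
⌊511/148⌋ = 3, remainder 67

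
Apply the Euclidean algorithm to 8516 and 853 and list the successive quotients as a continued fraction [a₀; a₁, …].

⌊8516/853⌋ = 9, remainder 839
⌊853/839⌋ = 1, remainder 14
⌊839/14⌋ = 59, remainder 13
⌊14/13⌋ = 1, remainder 1
⌊13/1⌋ = 13, remainder 0

[9; 1, 59, 1, 13]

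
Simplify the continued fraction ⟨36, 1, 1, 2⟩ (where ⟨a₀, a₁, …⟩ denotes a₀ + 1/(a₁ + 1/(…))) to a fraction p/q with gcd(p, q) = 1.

183/5

Starting at the tail and folding back:
Start with 2.
1 + 1/(2/1) = 1 + 1/2 = 3/2
1 + 1/(3/2) = 1 + 2/3 = 5/3
36 + 1/(5/3) = 36 + 3/5 = 183/5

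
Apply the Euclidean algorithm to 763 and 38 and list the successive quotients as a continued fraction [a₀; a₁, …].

[20; 12, 1, 2]

Run the Euclidean algorithm, recording each quotient:
763 = 20·38 + 3, so a_0 = 20
38 = 12·3 + 2, so a_1 = 12
3 = 1·2 + 1, so a_2 = 1
2 = 2·1 + 0, so a_3 = 2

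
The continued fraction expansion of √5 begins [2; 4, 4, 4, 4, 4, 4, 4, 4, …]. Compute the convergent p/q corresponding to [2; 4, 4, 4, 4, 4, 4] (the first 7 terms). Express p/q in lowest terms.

12238/5473

a_0 = 2: 2/1
a_1 = 4: 9/4
a_2 = 4: 38/17
a_3 = 4: 161/72
a_4 = 4: 682/305
a_5 = 4: 2889/1292
a_6 = 4: 12238/5473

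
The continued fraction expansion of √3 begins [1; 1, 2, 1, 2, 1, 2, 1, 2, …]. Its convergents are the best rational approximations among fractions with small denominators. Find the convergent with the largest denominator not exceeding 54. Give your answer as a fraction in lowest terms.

a_0 = 1: 1/1  (≤ bound)
a_1 = 1: 2/1  (≤ bound)
a_2 = 2: 5/3  (≤ bound)
a_3 = 1: 7/4  (≤ bound)
a_4 = 2: 19/11  (≤ bound)
a_5 = 1: 26/15  (≤ bound)
a_6 = 2: 71/41  (≤ bound)
a_7 = 1: 97/56  (> 54, stop)

71/41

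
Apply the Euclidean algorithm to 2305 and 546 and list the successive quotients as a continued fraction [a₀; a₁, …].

[4; 4, 1, 1, 19, 1, 2]

Repeatedly divide and take the remainder:
⌊2305/546⌋ = 4, remainder 121
⌊546/121⌋ = 4, remainder 62
⌊121/62⌋ = 1, remainder 59
⌊62/59⌋ = 1, remainder 3
⌊59/3⌋ = 19, remainder 2
⌊3/2⌋ = 1, remainder 1
⌊2/1⌋ = 2, remainder 0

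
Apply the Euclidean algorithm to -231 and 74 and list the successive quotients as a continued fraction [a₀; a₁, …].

⌊-231/74⌋ = -4, remainder 65
⌊74/65⌋ = 1, remainder 9
⌊65/9⌋ = 7, remainder 2
⌊9/2⌋ = 4, remainder 1
⌊2/1⌋ = 2, remainder 0

[-4; 1, 7, 4, 2]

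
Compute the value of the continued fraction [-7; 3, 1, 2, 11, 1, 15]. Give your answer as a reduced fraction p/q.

Use the convergent recurrence hₖ = aₖ·hₖ₋₁ + hₖ₋₂ (and likewise for the denominators kₖ):
a_0 = -7: -7/1
a_1 = 3: -20/3
a_2 = 1: -27/4
a_3 = 2: -74/11
a_4 = 11: -841/125
a_5 = 1: -915/136
a_6 = 15: -14566/2165

-14566/2165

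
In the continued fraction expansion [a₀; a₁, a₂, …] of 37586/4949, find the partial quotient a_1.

37586 = 7·4949 + 2943, so a_0 = 7
4949 = 1·2943 + 2006, so a_1 = 1

1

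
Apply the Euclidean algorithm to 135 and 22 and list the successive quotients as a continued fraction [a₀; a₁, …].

135 ÷ 22 → quotient 6, remainder 3
22 ÷ 3 → quotient 7, remainder 1
3 ÷ 1 → quotient 3, remainder 0

[6; 7, 3]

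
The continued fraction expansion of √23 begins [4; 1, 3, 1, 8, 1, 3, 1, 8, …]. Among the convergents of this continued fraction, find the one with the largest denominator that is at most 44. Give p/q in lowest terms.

List convergents until the denominator exceeds the bound:
a_0 = 4: 4/1  (≤ bound)
a_1 = 1: 5/1  (≤ bound)
a_2 = 3: 19/4  (≤ bound)
a_3 = 1: 24/5  (≤ bound)
a_4 = 8: 211/44  (≤ bound)
a_5 = 1: 235/49  (> 44, stop)

211/44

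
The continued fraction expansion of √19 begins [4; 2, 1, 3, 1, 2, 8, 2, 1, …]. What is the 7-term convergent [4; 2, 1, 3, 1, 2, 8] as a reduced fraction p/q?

Compute successive convergents:
a_0 = 4: 4/1
a_1 = 2: 9/2
a_2 = 1: 13/3
a_3 = 3: 48/11
a_4 = 1: 61/14
a_5 = 2: 170/39
a_6 = 8: 1421/326

1421/326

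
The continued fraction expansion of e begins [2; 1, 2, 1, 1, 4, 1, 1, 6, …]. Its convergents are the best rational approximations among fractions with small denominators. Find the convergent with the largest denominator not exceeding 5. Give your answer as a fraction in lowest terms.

11/4

a_0 = 2: 2/1  (≤ bound)
a_1 = 1: 3/1  (≤ bound)
a_2 = 2: 8/3  (≤ bound)
a_3 = 1: 11/4  (≤ bound)
a_4 = 1: 19/7  (> 5, stop)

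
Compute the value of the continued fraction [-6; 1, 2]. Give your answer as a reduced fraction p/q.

-16/3

a_0 = -6: -6/1
a_1 = 1: -5/1
a_2 = 2: -16/3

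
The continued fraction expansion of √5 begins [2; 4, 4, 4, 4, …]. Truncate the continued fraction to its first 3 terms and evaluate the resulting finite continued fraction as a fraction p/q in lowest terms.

38/17

a_0 = 2: 2/1
a_1 = 4: 9/4
a_2 = 4: 38/17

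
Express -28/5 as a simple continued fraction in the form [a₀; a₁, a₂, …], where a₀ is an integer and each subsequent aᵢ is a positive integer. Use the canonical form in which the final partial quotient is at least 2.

-28 ÷ 5 → quotient -6, remainder 2
5 ÷ 2 → quotient 2, remainder 1
2 ÷ 1 → quotient 2, remainder 0

[-6; 2, 2]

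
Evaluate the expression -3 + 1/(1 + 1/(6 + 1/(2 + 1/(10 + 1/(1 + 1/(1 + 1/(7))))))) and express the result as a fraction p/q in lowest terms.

Collapse the nested fraction from the inside out:
Start with 7.
1 + 1/(7/1) = 1 + 1/7 = 8/7
1 + 1/(8/7) = 1 + 7/8 = 15/8
10 + 1/(15/8) = 10 + 8/15 = 158/15
2 + 1/(158/15) = 2 + 15/158 = 331/158
6 + 1/(331/158) = 6 + 158/331 = 2144/331
1 + 1/(2144/331) = 1 + 331/2144 = 2475/2144
-3 + 1/(2475/2144) = -3 + 2144/2475 = -5281/2475

-5281/2475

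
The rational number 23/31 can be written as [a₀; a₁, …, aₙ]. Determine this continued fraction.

[0; 1, 2, 1, 7]

Repeatedly divide and take the remainder:
23 = 0·31 + 23, so a_0 = 0
31 = 1·23 + 8, so a_1 = 1
23 = 2·8 + 7, so a_2 = 2
8 = 1·7 + 1, so a_3 = 1
7 = 7·1 + 0, so a_4 = 7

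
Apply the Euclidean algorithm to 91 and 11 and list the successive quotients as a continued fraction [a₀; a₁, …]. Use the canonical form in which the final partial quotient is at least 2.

[8; 3, 1, 2]

Repeatedly divide and take the remainder:
⌊91/11⌋ = 8, remainder 3
⌊11/3⌋ = 3, remainder 2
⌊3/2⌋ = 1, remainder 1
⌊2/1⌋ = 2, remainder 0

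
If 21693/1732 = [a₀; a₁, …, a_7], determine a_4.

21693 ÷ 1732 → quotient 12, remainder 909
1732 ÷ 909 → quotient 1, remainder 823
909 ÷ 823 → quotient 1, remainder 86
823 ÷ 86 → quotient 9, remainder 49
86 ÷ 49 → quotient 1, remainder 37

1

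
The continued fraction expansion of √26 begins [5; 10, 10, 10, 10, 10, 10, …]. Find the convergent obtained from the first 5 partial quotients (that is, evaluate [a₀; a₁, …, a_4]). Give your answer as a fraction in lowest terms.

52525/10301

Collapse the nested fraction from the inside out:
Start with 10.
10 + 1/(10/1) = 10 + 1/10 = 101/10
10 + 1/(101/10) = 10 + 10/101 = 1020/101
10 + 1/(1020/101) = 10 + 101/1020 = 10301/1020
5 + 1/(10301/1020) = 5 + 1020/10301 = 52525/10301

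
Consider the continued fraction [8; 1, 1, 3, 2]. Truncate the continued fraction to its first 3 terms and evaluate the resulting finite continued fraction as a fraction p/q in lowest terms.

17/2

Start with 1.
1 + 1/(1/1) = 1 + 1/1 = 2/1
8 + 1/(2/1) = 8 + 1/2 = 17/2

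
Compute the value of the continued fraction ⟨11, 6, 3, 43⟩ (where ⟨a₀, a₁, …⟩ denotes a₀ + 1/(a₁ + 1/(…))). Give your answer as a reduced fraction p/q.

Start with 43.
3 + 1/(43/1) = 3 + 1/43 = 130/43
6 + 1/(130/43) = 6 + 43/130 = 823/130
11 + 1/(823/130) = 11 + 130/823 = 9183/823

9183/823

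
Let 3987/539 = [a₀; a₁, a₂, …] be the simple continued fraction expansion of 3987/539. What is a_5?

3987 = 7·539 + 214, so a_0 = 7
539 = 2·214 + 111, so a_1 = 2
214 = 1·111 + 103, so a_2 = 1
111 = 1·103 + 8, so a_3 = 1
103 = 12·8 + 7, so a_4 = 12
8 = 1·7 + 1, so a_5 = 1

1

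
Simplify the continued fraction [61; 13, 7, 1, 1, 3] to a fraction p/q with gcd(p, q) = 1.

Starting at the tail and folding back:
Start with 3.
1 + 1/(3/1) = 1 + 1/3 = 4/3
1 + 1/(4/3) = 1 + 3/4 = 7/4
7 + 1/(7/4) = 7 + 4/7 = 53/7
13 + 1/(53/7) = 13 + 7/53 = 696/53
61 + 1/(696/53) = 61 + 53/696 = 42509/696

42509/696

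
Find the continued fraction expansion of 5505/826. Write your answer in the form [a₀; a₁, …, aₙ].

Apply division with remainder until the remainder is 0:
5505 = 6·826 + 549, so a_0 = 6
826 = 1·549 + 277, so a_1 = 1
549 = 1·277 + 272, so a_2 = 1
277 = 1·272 + 5, so a_3 = 1
272 = 54·5 + 2, so a_4 = 54
5 = 2·2 + 1, so a_5 = 2
2 = 2·1 + 0, so a_6 = 2

[6; 1, 1, 1, 54, 2, 2]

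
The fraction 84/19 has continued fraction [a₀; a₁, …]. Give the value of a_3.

1

84 ÷ 19 → quotient 4, remainder 8
19 ÷ 8 → quotient 2, remainder 3
8 ÷ 3 → quotient 2, remainder 2
3 ÷ 2 → quotient 1, remainder 1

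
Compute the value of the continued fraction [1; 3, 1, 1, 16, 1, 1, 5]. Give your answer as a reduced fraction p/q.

a_0 = 1: 1/1
a_1 = 3: 4/3
a_2 = 1: 5/4
a_3 = 1: 9/7
a_4 = 16: 149/116
a_5 = 1: 158/123
a_6 = 1: 307/239
a_7 = 5: 1693/1318

1693/1318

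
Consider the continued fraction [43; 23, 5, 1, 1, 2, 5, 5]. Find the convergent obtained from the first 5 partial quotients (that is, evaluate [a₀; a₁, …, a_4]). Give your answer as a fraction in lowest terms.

10976/255

Use the convergent recurrence hₖ = aₖ·hₖ₋₁ + hₖ₋₂ (and likewise for the denominators kₖ):
a_0 = 43: 43/1
a_1 = 23: 990/23
a_2 = 5: 4993/116
a_3 = 1: 5983/139
a_4 = 1: 10976/255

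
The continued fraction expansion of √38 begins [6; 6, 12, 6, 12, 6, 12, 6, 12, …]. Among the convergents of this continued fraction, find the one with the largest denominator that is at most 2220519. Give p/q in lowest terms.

List convergents until the denominator exceeds the bound:
a_0 = 6: 6/1  (≤ bound)
a_1 = 6: 37/6  (≤ bound)
a_2 = 12: 450/73  (≤ bound)
a_3 = 6: 2737/444  (≤ bound)
a_4 = 12: 33294/5401  (≤ bound)
a_5 = 6: 202501/32850  (≤ bound)
a_6 = 12: 2463306/399601  (≤ bound)
a_7 = 6: 14982337/2430456  (> 2220519, stop)

2463306/399601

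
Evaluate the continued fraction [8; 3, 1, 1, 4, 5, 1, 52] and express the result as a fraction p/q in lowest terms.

Start with 52.
1 + 1/(52/1) = 1 + 1/52 = 53/52
5 + 1/(53/52) = 5 + 52/53 = 317/53
4 + 1/(317/53) = 4 + 53/317 = 1321/317
1 + 1/(1321/317) = 1 + 317/1321 = 1638/1321
1 + 1/(1638/1321) = 1 + 1321/1638 = 2959/1638
3 + 1/(2959/1638) = 3 + 1638/2959 = 10515/2959
8 + 1/(10515/2959) = 8 + 2959/10515 = 87079/10515

87079/10515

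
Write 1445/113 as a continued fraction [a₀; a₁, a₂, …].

[12; 1, 3, 1, 2, 2, 3]

1445 ÷ 113 → quotient 12, remainder 89
113 ÷ 89 → quotient 1, remainder 24
89 ÷ 24 → quotient 3, remainder 17
24 ÷ 17 → quotient 1, remainder 7
17 ÷ 7 → quotient 2, remainder 3
7 ÷ 3 → quotient 2, remainder 1
3 ÷ 1 → quotient 3, remainder 0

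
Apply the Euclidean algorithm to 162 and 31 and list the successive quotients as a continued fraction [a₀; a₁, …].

Repeatedly divide and take the remainder:
162 = 5·31 + 7, so a_0 = 5
31 = 4·7 + 3, so a_1 = 4
7 = 2·3 + 1, so a_2 = 2
3 = 3·1 + 0, so a_3 = 3

[5; 4, 2, 3]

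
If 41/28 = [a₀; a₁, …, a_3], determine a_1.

2

⌊41/28⌋ = 1, remainder 13
⌊28/13⌋ = 2, remainder 2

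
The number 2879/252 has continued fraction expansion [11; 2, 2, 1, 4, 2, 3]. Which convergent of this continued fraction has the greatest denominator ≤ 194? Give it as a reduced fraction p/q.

834/73

List convergents until the denominator exceeds the bound:
a_0 = 11: 11/1  (≤ bound)
a_1 = 2: 23/2  (≤ bound)
a_2 = 2: 57/5  (≤ bound)
a_3 = 1: 80/7  (≤ bound)
a_4 = 4: 377/33  (≤ bound)
a_5 = 2: 834/73  (≤ bound)
a_6 = 3: 2879/252  (> 194, stop)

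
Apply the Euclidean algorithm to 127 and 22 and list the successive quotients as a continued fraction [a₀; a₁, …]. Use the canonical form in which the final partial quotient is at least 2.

[5; 1, 3, 2, 2]

127 = 5·22 + 17, so a_0 = 5
22 = 1·17 + 5, so a_1 = 1
17 = 3·5 + 2, so a_2 = 3
5 = 2·2 + 1, so a_3 = 2
2 = 2·1 + 0, so a_4 = 2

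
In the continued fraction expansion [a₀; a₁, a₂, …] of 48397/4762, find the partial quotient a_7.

Run the Euclidean algorithm, recording each quotient:
⌊48397/4762⌋ = 10, remainder 777
⌊4762/777⌋ = 6, remainder 100
⌊777/100⌋ = 7, remainder 77
⌊100/77⌋ = 1, remainder 23
⌊77/23⌋ = 3, remainder 8
⌊23/8⌋ = 2, remainder 7
⌊8/7⌋ = 1, remainder 1
⌊7/1⌋ = 7, remainder 0

7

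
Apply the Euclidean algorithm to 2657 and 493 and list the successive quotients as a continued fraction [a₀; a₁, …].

2657 = 5·493 + 192, so a_0 = 5
493 = 2·192 + 109, so a_1 = 2
192 = 1·109 + 83, so a_2 = 1
109 = 1·83 + 26, so a_3 = 1
83 = 3·26 + 5, so a_4 = 3
26 = 5·5 + 1, so a_5 = 5
5 = 5·1 + 0, so a_6 = 5

[5; 2, 1, 1, 3, 5, 5]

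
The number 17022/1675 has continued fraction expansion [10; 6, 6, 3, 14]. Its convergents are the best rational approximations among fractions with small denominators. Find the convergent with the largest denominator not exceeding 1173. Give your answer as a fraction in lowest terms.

List convergents until the denominator exceeds the bound:
a_0 = 10: 10/1  (≤ bound)
a_1 = 6: 61/6  (≤ bound)
a_2 = 6: 376/37  (≤ bound)
a_3 = 3: 1189/117  (≤ bound)
a_4 = 14: 17022/1675  (> 1173, stop)

1189/117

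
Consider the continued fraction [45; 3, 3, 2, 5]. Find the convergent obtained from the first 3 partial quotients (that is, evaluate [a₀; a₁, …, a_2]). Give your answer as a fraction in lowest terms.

Collapse the nested fraction from the inside out:
Start with 3.
3 + 1/(3/1) = 3 + 1/3 = 10/3
45 + 1/(10/3) = 45 + 3/10 = 453/10

453/10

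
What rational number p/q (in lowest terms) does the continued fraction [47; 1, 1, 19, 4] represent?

Start with 4.
19 + 1/(4/1) = 19 + 1/4 = 77/4
1 + 1/(77/4) = 1 + 4/77 = 81/77
1 + 1/(81/77) = 1 + 77/81 = 158/81
47 + 1/(158/81) = 47 + 81/158 = 7507/158

7507/158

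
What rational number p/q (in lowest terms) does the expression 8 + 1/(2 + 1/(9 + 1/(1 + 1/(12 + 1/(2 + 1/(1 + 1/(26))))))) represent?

188566/22247

a_0 = 8: 8/1
a_1 = 2: 17/2
a_2 = 9: 161/19
a_3 = 1: 178/21
a_4 = 12: 2297/271
a_5 = 2: 4772/563
a_6 = 1: 7069/834
a_7 = 26: 188566/22247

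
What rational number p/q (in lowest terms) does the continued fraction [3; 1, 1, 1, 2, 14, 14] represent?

Start with 14.
14 + 1/(14/1) = 14 + 1/14 = 197/14
2 + 1/(197/14) = 2 + 14/197 = 408/197
1 + 1/(408/197) = 1 + 197/408 = 605/408
1 + 1/(605/408) = 1 + 408/605 = 1013/605
1 + 1/(1013/605) = 1 + 605/1013 = 1618/1013
3 + 1/(1618/1013) = 3 + 1013/1618 = 5867/1618

5867/1618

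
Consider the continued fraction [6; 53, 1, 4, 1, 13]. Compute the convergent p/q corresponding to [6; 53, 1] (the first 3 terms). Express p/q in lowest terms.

325/54

a_0 = 6: 6/1
a_1 = 53: 319/53
a_2 = 1: 325/54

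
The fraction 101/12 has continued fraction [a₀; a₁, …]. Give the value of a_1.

2

Run the Euclidean algorithm, recording each quotient:
101 ÷ 12 → quotient 8, remainder 5
12 ÷ 5 → quotient 2, remainder 2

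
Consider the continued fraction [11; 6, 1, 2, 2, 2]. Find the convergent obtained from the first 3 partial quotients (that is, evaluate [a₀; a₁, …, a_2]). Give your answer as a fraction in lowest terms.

78/7

a_0 = 11: 11/1
a_1 = 6: 67/6
a_2 = 1: 78/7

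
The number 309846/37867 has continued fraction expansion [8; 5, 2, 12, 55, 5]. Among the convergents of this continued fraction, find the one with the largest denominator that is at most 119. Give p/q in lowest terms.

90/11

a_0 = 8: 8/1  (≤ bound)
a_1 = 5: 41/5  (≤ bound)
a_2 = 2: 90/11  (≤ bound)
a_3 = 12: 1121/137  (> 119, stop)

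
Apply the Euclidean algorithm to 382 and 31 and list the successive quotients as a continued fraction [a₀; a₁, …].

[12; 3, 10]

Repeatedly divide and take the remainder:
⌊382/31⌋ = 12, remainder 10
⌊31/10⌋ = 3, remainder 1
⌊10/1⌋ = 10, remainder 0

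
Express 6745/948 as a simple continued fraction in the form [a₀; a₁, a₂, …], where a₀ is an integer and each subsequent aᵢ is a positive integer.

[7; 8, 1, 2, 3, 3, 3]

Repeatedly divide and take the remainder:
6745 ÷ 948 → quotient 7, remainder 109
948 ÷ 109 → quotient 8, remainder 76
109 ÷ 76 → quotient 1, remainder 33
76 ÷ 33 → quotient 2, remainder 10
33 ÷ 10 → quotient 3, remainder 3
10 ÷ 3 → quotient 3, remainder 1
3 ÷ 1 → quotient 3, remainder 0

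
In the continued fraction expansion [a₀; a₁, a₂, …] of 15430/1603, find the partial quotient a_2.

1

Apply division with remainder until the remainder is 0:
15430 = 9·1603 + 1003, so a_0 = 9
1603 = 1·1003 + 600, so a_1 = 1
1003 = 1·600 + 403, so a_2 = 1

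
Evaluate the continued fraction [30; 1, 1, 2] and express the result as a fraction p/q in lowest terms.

Build up convergents one term at a time:
a_0 = 30: 30/1
a_1 = 1: 31/1
a_2 = 1: 61/2
a_3 = 2: 153/5

153/5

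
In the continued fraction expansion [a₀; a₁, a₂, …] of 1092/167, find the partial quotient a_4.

Repeatedly divide and take the remainder:
⌊1092/167⌋ = 6, remainder 90
⌊167/90⌋ = 1, remainder 77
⌊90/77⌋ = 1, remainder 13
⌊77/13⌋ = 5, remainder 12
⌊13/12⌋ = 1, remainder 1

1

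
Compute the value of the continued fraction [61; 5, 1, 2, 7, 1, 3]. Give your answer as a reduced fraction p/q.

33708/551

Start with 3.
1 + 1/(3/1) = 1 + 1/3 = 4/3
7 + 1/(4/3) = 7 + 3/4 = 31/4
2 + 1/(31/4) = 2 + 4/31 = 66/31
1 + 1/(66/31) = 1 + 31/66 = 97/66
5 + 1/(97/66) = 5 + 66/97 = 551/97
61 + 1/(551/97) = 61 + 97/551 = 33708/551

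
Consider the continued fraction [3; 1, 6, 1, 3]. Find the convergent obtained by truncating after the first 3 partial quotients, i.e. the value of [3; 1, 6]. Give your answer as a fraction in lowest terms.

27/7

Build up convergents one term at a time:
a_0 = 3: 3/1
a_1 = 1: 4/1
a_2 = 6: 27/7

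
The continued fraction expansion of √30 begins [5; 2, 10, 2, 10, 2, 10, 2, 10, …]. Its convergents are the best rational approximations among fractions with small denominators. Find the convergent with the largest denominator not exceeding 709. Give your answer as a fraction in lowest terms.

a_0 = 5: 5/1  (≤ bound)
a_1 = 2: 11/2  (≤ bound)
a_2 = 10: 115/21  (≤ bound)
a_3 = 2: 241/44  (≤ bound)
a_4 = 10: 2525/461  (≤ bound)
a_5 = 2: 5291/966  (> 709, stop)

2525/461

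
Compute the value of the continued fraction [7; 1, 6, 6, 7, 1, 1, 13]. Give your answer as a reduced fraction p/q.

70099/8918

a_0 = 7: 7/1
a_1 = 1: 8/1
a_2 = 6: 55/7
a_3 = 6: 338/43
a_4 = 7: 2421/308
a_5 = 1: 2759/351
a_6 = 1: 5180/659
a_7 = 13: 70099/8918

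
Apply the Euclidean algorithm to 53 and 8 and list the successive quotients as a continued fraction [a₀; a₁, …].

Apply division with remainder until the remainder is 0:
53 ÷ 8 → quotient 6, remainder 5
8 ÷ 5 → quotient 1, remainder 3
5 ÷ 3 → quotient 1, remainder 2
3 ÷ 2 → quotient 1, remainder 1
2 ÷ 1 → quotient 2, remainder 0

[6; 1, 1, 1, 2]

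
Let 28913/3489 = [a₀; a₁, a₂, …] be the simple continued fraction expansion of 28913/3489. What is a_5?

28913 = 8·3489 + 1001, so a_0 = 8
3489 = 3·1001 + 486, so a_1 = 3
1001 = 2·486 + 29, so a_2 = 2
486 = 16·29 + 22, so a_3 = 16
29 = 1·22 + 7, so a_4 = 1
22 = 3·7 + 1, so a_5 = 3

3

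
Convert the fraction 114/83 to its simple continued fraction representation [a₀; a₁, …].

114 = 1·83 + 31, so a_0 = 1
83 = 2·31 + 21, so a_1 = 2
31 = 1·21 + 10, so a_2 = 1
21 = 2·10 + 1, so a_3 = 2
10 = 10·1 + 0, so a_4 = 10

[1; 2, 1, 2, 10]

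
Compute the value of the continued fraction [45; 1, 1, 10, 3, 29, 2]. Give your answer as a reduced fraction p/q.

Compute successive convergents:
a_0 = 45: 45/1
a_1 = 1: 46/1
a_2 = 1: 91/2
a_3 = 10: 956/21
a_4 = 3: 2959/65
a_5 = 29: 86767/1906
a_6 = 2: 176493/3877

176493/3877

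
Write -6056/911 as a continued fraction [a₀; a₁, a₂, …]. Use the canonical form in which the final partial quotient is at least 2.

[-7; 2, 1, 5, 5, 1, 3, 2]

-6056 = -7·911 + 321, so a_0 = -7
911 = 2·321 + 269, so a_1 = 2
321 = 1·269 + 52, so a_2 = 1
269 = 5·52 + 9, so a_3 = 5
52 = 5·9 + 7, so a_4 = 5
9 = 1·7 + 2, so a_5 = 1
7 = 3·2 + 1, so a_6 = 3
2 = 2·1 + 0, so a_7 = 2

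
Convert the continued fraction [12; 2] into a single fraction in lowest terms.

25/2

Build up convergents one term at a time:
a_0 = 12: 12/1
a_1 = 2: 25/2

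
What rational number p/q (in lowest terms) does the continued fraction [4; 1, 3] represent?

19/4

Start with 3.
1 + 1/(3/1) = 1 + 1/3 = 4/3
4 + 1/(4/3) = 4 + 3/4 = 19/4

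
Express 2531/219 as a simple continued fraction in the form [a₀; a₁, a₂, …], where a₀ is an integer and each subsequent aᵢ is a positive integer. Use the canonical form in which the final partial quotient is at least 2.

Run the Euclidean algorithm, recording each quotient:
2531 ÷ 219 → quotient 11, remainder 122
219 ÷ 122 → quotient 1, remainder 97
122 ÷ 97 → quotient 1, remainder 25
97 ÷ 25 → quotient 3, remainder 22
25 ÷ 22 → quotient 1, remainder 3
22 ÷ 3 → quotient 7, remainder 1
3 ÷ 1 → quotient 3, remainder 0

[11; 1, 1, 3, 1, 7, 3]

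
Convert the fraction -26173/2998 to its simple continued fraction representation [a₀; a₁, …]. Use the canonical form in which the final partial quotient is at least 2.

[-9; 3, 1, 2, 2, 1, 1, 47]

⌊-26173/2998⌋ = -9, remainder 809
⌊2998/809⌋ = 3, remainder 571
⌊809/571⌋ = 1, remainder 238
⌊571/238⌋ = 2, remainder 95
⌊238/95⌋ = 2, remainder 48
⌊95/48⌋ = 1, remainder 47
⌊48/47⌋ = 1, remainder 1
⌊47/1⌋ = 47, remainder 0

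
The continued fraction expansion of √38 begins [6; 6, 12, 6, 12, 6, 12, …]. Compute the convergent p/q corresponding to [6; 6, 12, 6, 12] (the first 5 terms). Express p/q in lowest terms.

33294/5401

Start with 12.
6 + 1/(12/1) = 6 + 1/12 = 73/12
12 + 1/(73/12) = 12 + 12/73 = 888/73
6 + 1/(888/73) = 6 + 73/888 = 5401/888
6 + 1/(5401/888) = 6 + 888/5401 = 33294/5401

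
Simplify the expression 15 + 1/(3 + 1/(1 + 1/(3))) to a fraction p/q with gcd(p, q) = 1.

229/15

Start with 3.
1 + 1/(3/1) = 1 + 1/3 = 4/3
3 + 1/(4/3) = 3 + 3/4 = 15/4
15 + 1/(15/4) = 15 + 4/15 = 229/15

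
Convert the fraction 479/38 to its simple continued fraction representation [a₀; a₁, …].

Run the Euclidean algorithm, recording each quotient:
479 ÷ 38 → quotient 12, remainder 23
38 ÷ 23 → quotient 1, remainder 15
23 ÷ 15 → quotient 1, remainder 8
15 ÷ 8 → quotient 1, remainder 7
8 ÷ 7 → quotient 1, remainder 1
7 ÷ 1 → quotient 7, remainder 0

[12; 1, 1, 1, 1, 7]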